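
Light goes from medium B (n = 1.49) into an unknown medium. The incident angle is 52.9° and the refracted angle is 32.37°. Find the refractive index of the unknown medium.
n₂ = n₁·sin θ₁ / sin θ₂ = 2.22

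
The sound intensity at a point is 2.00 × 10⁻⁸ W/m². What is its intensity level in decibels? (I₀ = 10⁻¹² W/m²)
β = 10·log₁₀(I/I₀) = 43.01 dB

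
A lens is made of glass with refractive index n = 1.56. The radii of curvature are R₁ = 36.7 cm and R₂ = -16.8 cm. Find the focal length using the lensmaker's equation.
1/f = (n − 1)(1/R₁ − 1/R₂) → f = 20.58 cm (converging lens)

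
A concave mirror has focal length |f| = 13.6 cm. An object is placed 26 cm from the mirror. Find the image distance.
f = +13.6 cm (concave); 1/di = 1/f − 1/do → di = 28.52 cm (real image, in front of mirror)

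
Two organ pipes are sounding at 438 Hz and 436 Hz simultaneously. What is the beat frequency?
2 Hz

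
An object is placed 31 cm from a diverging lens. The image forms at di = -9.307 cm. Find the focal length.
1/f = 1/do + 1/di → f = -13.3 cm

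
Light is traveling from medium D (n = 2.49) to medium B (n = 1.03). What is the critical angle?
θc = arcsin(n₂/n₁) = 24.43°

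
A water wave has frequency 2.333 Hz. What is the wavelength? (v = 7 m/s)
λ = v/f = 3 m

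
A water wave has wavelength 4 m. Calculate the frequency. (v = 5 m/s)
f = v/λ = 1.25 Hz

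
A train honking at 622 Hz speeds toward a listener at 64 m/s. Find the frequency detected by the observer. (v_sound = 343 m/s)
f_obs = f·v/(v − v_s) = 764.7 Hz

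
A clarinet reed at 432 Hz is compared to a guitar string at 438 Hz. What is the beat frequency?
6 Hz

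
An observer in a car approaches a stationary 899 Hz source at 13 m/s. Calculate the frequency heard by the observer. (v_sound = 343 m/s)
f_obs = f·(v + v_o)/v = 933.1 Hz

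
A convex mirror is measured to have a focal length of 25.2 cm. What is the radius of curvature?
R = 2|f| = 50.4 cm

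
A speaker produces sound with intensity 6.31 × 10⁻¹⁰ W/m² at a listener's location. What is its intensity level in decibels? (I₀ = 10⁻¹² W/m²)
β = 10·log₁₀(I/I₀) = 28 dB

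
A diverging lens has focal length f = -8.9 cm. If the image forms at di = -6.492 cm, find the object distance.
1/do = 1/f − 1/di → do = 23.99 cm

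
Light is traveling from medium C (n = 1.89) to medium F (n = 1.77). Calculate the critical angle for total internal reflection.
θc = arcsin(n₂/n₁) = 69.47°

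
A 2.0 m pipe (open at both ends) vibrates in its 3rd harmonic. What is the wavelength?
λₙ = 2L/n = 1.333 m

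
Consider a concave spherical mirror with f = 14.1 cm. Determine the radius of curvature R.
R = 2|f| = 28.2 cm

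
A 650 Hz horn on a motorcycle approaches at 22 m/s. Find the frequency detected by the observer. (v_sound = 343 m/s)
f_obs = f·v/(v − v_s) = 694.5 Hz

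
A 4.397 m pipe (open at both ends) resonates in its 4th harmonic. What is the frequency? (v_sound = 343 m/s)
fₙ = nv/(2L) = 156 Hz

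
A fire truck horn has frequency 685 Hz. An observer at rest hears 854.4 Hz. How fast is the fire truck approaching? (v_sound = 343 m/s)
v_s = v·(1 − f/f_obs) = 68.01 m/s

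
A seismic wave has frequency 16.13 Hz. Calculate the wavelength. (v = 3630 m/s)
λ = v/f = 225 m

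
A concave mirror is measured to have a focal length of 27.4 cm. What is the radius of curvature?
R = 2|f| = 54.8 cm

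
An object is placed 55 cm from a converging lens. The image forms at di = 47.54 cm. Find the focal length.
1/f = 1/do + 1/di → f = 25.5 cm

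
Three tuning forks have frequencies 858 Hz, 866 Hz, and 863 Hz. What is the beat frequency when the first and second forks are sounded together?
8 Hz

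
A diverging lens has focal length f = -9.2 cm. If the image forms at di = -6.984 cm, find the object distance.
1/do = 1/f − 1/di → do = 28.99 cm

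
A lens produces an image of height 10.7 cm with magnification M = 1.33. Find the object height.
ho = |hi|/|M| = 8.045 cm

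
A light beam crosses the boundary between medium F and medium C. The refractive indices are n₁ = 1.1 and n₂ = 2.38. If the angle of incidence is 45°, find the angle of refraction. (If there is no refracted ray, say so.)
sin θ₂ = (n₁/n₂)·sin θ₁ = 0.3268 → θ₂ = 19.08°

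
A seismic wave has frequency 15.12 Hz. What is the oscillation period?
T = 1/f = 0.06614 s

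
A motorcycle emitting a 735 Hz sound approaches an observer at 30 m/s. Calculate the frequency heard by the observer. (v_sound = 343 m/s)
f_obs = f·v/(v − v_s) = 805.4 Hz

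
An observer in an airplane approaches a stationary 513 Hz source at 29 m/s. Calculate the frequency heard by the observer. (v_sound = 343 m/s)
f_obs = f·(v + v_o)/v = 556.4 Hz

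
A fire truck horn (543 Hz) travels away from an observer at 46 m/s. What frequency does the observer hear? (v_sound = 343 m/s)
f_obs = f·v/(v + v_s) = 478.8 Hz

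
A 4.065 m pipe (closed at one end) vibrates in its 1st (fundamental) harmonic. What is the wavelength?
λₙ = 4L/n = 16.26 m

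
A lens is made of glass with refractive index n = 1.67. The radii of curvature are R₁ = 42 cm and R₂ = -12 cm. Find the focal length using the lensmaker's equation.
1/f = (n − 1)(1/R₁ − 1/R₂) → f = 13.93 cm (converging lens)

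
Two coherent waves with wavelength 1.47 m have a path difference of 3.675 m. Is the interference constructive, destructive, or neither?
destructive — path difference = 2.5λ, an odd multiple of λ/2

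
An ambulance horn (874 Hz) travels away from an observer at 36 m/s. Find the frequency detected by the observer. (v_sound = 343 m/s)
f_obs = f·v/(v + v_s) = 791 Hz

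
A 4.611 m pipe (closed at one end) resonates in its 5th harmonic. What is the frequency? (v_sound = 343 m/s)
fₙ = nv/(4L) = 92.98 Hz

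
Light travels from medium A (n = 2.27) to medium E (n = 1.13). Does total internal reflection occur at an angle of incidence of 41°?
θc = arcsin(n₂/n₁) = 29.85°; 41° > θc, so yes — total internal reflection.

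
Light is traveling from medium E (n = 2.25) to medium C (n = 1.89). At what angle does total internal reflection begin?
θc = arcsin(n₂/n₁) = 57.14°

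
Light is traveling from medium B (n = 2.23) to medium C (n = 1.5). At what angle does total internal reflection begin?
θc = arcsin(n₂/n₁) = 42.27°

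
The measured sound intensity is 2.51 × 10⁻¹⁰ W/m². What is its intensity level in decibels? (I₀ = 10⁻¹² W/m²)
β = 10·log₁₀(I/I₀) = 24 dB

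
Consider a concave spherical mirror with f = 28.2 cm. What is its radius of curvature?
R = 2|f| = 56.4 cm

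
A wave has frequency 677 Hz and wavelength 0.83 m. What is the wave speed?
v = fλ = 561.9 m/s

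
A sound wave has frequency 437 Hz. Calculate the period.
T = 1/f = 0.002288 s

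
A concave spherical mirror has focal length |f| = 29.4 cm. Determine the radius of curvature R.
R = 2|f| = 58.8 cm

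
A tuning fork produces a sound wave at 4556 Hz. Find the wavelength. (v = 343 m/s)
λ = v/f = 0.07529 m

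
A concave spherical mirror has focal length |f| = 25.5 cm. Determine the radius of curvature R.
R = 2|f| = 51 cm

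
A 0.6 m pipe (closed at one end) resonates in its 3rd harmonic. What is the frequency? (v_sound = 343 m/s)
fₙ = nv/(4L) = 428.8 Hz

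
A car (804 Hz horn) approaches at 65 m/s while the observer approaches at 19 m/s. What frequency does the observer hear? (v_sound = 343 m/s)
f_obs = f·(v + v_o)/(v − v_s) = 1047 Hz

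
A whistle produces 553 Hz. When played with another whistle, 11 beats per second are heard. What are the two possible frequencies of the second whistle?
f₂ = 553 ± 11 Hz → 564 Hz or 542 Hz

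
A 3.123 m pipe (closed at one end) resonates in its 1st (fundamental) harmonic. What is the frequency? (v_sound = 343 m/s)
fₙ = nv/(4L) = 27.46 Hz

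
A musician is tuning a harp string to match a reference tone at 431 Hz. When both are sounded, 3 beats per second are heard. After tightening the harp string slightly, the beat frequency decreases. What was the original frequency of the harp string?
428 Hz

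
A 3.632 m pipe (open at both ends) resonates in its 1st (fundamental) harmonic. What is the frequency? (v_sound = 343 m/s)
fₙ = nv/(2L) = 47.22 Hz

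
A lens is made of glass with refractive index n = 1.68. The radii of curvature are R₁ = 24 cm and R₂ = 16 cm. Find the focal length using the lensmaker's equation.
1/f = (n − 1)(1/R₁ − 1/R₂) → f = -70.59 cm (diverging lens)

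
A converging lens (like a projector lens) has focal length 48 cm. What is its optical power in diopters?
P = 1/f = 2.083 D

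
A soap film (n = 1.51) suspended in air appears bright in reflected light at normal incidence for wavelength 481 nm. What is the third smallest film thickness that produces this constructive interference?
2nt = (m − ½)λ with m = 3 → t = (m − ½)λ/(2n) = 398.2 nm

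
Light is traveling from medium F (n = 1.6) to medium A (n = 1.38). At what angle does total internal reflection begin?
θc = arcsin(n₂/n₁) = 59.6°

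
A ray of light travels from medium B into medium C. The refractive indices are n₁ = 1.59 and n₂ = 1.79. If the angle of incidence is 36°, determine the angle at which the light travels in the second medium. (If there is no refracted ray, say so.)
sin θ₂ = (n₁/n₂)·sin θ₁ = 0.5221 → θ₂ = 31.47°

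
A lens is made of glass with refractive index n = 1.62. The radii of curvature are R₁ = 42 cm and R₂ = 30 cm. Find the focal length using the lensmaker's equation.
1/f = (n − 1)(1/R₁ − 1/R₂) → f = -169.4 cm (diverging lens)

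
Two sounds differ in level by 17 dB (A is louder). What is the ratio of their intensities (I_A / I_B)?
I_A/I_B = 10^(Δβ/10) = 50.12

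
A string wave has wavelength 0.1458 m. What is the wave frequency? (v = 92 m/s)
f = v/λ = 631 Hz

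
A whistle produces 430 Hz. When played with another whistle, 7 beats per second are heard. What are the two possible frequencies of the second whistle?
f₂ = 430 ± 7 Hz → 437 Hz or 423 Hz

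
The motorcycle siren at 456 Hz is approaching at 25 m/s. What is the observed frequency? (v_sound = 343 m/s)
f_obs = f·v/(v − v_s) = 491.8 Hz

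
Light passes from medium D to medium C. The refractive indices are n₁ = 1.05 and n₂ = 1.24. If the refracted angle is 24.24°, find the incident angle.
sin θ₁ = (n₂/n₁)·sin θ₂ → θ₁ = 29°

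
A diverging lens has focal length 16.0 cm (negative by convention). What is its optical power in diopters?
P = 1/f = -6.25 D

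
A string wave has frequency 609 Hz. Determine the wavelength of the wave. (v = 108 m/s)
λ = v/f = 0.1773 m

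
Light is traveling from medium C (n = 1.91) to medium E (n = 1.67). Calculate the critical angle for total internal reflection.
θc = arcsin(n₂/n₁) = 60.97°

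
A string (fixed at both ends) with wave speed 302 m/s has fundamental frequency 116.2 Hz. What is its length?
L = v/(2f₁) = 1.299 m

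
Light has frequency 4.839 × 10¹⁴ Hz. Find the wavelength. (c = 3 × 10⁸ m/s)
λ = c/f = 620 nm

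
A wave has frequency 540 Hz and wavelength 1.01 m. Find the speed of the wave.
v = fλ = 545.4 m/s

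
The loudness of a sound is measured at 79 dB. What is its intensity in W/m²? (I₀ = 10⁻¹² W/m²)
I = I₀·10^(β/10) = 7.94 × 10⁻⁵ W/m²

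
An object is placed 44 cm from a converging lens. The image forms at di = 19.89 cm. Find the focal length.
1/f = 1/do + 1/di → f = 13.7 cm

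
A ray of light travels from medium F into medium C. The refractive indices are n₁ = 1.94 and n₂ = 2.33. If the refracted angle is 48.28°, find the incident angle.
sin θ₁ = (n₂/n₁)·sin θ₂ → θ₁ = 63.7°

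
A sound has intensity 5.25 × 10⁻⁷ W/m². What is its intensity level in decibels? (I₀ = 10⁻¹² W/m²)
β = 10·log₁₀(I/I₀) = 57.2 dB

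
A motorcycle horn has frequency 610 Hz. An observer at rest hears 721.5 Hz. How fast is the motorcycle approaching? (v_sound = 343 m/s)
v_s = v·(1 − f/f_obs) = 53.01 m/s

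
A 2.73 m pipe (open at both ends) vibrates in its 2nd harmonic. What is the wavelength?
λₙ = 2L/n = 2.73 m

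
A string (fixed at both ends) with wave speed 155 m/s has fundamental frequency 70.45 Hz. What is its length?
L = v/(2f₁) = 1.1 m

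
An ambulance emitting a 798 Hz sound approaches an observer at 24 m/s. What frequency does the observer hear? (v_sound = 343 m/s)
f_obs = f·v/(v − v_s) = 858 Hz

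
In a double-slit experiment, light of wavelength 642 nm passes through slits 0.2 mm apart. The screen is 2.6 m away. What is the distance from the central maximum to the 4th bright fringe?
y = mλL/d = 33.38 mm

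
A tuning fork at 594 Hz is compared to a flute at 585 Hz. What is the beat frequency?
9 Hz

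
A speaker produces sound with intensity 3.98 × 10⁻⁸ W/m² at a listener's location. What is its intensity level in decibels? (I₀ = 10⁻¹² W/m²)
β = 10·log₁₀(I/I₀) = 46 dB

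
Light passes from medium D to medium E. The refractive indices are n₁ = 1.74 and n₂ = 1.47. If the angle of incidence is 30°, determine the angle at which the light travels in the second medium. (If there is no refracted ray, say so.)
sin θ₂ = (n₁/n₂)·sin θ₁ = 0.5918 → θ₂ = 36.29°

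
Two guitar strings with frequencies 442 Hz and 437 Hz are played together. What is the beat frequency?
5 Hz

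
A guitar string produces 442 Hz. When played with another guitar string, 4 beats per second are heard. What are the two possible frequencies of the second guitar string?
f₂ = 442 ± 4 Hz → 446 Hz or 438 Hz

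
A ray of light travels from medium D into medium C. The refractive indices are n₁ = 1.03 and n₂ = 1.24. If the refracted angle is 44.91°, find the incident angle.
sin θ₁ = (n₂/n₁)·sin θ₂ → θ₁ = 58.2°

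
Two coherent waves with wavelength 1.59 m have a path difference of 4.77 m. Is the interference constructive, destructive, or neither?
constructive — path difference = 3λ, a whole number of wavelengths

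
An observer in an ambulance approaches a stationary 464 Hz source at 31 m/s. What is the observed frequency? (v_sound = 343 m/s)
f_obs = f·(v + v_o)/v = 505.9 Hz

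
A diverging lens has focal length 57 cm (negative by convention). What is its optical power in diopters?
P = 1/f = -1.754 D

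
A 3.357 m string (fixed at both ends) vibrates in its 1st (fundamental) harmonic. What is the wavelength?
λₙ = 2L/n = 6.714 m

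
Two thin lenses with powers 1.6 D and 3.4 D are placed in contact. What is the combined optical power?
P_total = P₁ + P₂ = 5.0 D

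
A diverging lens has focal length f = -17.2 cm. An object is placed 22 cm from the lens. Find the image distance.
1/di = 1/f − 1/do → di = -9.653 cm (virtual image)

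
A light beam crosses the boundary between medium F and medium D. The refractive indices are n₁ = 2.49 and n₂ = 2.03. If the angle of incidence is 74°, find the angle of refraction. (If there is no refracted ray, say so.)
sin θ₂ = (n₁/n₂)·sin θ₁ = 1.179 > 1, so there is no refracted ray — the light undergoes total internal reflection.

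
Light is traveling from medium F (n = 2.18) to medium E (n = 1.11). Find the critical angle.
θc = arcsin(n₂/n₁) = 30.61°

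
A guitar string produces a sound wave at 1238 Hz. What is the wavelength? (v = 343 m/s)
λ = v/f = 0.2771 m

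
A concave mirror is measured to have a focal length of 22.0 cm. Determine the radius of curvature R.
R = 2|f| = 44 cm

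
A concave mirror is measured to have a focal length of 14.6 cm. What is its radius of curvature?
R = 2|f| = 29.2 cm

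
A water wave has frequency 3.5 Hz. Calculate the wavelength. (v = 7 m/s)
λ = v/f = 2 m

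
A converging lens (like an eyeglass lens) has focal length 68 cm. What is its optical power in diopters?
P = 1/f = 1.471 D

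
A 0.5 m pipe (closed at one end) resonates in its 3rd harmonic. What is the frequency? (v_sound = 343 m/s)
fₙ = nv/(4L) = 514.5 Hz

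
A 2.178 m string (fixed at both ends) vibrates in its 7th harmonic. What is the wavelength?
λₙ = 2L/n = 0.6223 m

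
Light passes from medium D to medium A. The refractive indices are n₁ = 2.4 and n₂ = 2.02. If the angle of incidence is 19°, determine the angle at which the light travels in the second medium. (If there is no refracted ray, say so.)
sin θ₂ = (n₁/n₂)·sin θ₁ = 0.3868 → θ₂ = 22.76°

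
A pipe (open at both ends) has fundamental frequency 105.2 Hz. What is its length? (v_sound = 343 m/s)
L = v/(2f₁) = 1.63 m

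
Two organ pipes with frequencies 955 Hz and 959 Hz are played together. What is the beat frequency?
4 Hz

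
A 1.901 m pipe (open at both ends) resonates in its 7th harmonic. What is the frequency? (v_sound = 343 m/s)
fₙ = nv/(2L) = 631.5 Hz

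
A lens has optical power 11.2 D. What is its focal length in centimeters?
f = 1/P = 8.929 cm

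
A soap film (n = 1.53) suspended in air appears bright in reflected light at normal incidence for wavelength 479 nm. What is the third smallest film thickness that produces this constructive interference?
2nt = (m − ½)λ with m = 3 → t = (m − ½)λ/(2n) = 391.3 nm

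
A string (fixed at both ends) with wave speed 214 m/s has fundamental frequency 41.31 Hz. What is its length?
L = v/(2f₁) = 2.59 m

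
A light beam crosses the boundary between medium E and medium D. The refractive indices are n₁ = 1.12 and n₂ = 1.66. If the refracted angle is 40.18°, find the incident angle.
sin θ₁ = (n₂/n₁)·sin θ₂ → θ₁ = 72.99°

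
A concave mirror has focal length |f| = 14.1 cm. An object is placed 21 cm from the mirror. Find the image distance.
f = +14.1 cm (concave); 1/di = 1/f − 1/do → di = 42.91 cm (real image, in front of mirror)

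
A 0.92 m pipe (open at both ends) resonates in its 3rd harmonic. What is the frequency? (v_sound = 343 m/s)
fₙ = nv/(2L) = 559.2 Hz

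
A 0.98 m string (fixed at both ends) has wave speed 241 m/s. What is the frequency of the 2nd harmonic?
fₙ = nv/(2L) = 245.9 Hz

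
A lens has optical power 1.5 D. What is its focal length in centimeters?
f = 1/P = 66.67 cm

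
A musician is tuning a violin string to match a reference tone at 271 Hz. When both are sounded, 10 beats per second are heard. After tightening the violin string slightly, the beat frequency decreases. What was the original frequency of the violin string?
261 Hz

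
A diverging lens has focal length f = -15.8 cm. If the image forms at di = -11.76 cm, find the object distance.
1/do = 1/f − 1/di → do = 45.99 cm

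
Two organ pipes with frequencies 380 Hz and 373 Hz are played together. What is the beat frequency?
7 Hz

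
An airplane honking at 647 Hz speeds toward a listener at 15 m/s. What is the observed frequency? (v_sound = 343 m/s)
f_obs = f·v/(v − v_s) = 676.6 Hz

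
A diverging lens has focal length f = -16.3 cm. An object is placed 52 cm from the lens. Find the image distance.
1/di = 1/f − 1/do → di = -12.41 cm (virtual image)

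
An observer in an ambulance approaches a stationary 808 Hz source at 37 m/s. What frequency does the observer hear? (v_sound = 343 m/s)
f_obs = f·(v + v_o)/v = 895.2 Hz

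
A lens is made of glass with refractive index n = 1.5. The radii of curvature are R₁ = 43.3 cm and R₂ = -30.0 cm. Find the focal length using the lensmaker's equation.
1/f = (n − 1)(1/R₁ − 1/R₂) → f = 35.44 cm (converging lens)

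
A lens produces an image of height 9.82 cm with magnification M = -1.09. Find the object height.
ho = |hi|/|M| = 9.009 cm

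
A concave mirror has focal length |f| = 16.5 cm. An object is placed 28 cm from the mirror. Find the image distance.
f = +16.5 cm (concave); 1/di = 1/f − 1/do → di = 40.17 cm (real image, in front of mirror)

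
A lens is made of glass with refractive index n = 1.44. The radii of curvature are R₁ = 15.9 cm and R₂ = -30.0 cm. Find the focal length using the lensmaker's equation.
1/f = (n − 1)(1/R₁ − 1/R₂) → f = 23.62 cm (converging lens)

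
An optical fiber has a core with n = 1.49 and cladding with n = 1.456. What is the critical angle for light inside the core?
θc = arcsin(n_cladding/n_core) = 77.74°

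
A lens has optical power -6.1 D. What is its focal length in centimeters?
f = 1/P = -16.39 cm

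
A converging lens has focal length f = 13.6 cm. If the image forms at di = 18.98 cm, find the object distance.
1/do = 1/f − 1/di → do = 47.98 cm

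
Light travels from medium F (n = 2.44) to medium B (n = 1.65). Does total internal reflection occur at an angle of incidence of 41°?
θc = arcsin(n₂/n₁) = 42.55°; 41° < θc, so no — the ray refracts.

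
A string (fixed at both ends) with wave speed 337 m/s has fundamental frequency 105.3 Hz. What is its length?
L = v/(2f₁) = 1.6 m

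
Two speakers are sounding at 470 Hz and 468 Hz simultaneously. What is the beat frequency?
2 Hz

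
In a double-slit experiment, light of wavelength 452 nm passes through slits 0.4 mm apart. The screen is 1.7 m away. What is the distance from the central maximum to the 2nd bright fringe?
y = mλL/d = 3.842 mm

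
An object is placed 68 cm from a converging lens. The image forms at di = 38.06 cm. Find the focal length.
1/f = 1/do + 1/di → f = 24.4 cm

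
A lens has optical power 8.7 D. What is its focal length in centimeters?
f = 1/P = 11.49 cm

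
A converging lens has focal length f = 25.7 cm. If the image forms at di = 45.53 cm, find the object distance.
1/do = 1/f − 1/di → do = 59.01 cm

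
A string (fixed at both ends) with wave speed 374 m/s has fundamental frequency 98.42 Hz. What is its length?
L = v/(2f₁) = 1.9 m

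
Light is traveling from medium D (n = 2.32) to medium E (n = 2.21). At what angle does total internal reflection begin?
θc = arcsin(n₂/n₁) = 72.29°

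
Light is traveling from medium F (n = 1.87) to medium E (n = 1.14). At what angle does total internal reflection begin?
θc = arcsin(n₂/n₁) = 37.56°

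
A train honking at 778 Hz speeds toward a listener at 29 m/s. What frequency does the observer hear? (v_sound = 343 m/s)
f_obs = f·v/(v − v_s) = 849.9 Hz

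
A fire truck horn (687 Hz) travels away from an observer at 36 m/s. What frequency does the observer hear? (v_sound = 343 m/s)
f_obs = f·v/(v + v_s) = 621.7 Hz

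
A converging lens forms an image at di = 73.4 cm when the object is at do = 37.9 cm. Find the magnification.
M = −di/do = -1.937 (inverted image)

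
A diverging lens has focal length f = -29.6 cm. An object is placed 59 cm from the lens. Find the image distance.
1/di = 1/f − 1/do → di = -19.71 cm (virtual image)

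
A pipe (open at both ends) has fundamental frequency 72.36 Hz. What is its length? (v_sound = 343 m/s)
L = v/(2f₁) = 2.37 m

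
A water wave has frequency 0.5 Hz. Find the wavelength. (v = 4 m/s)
λ = v/f = 8 m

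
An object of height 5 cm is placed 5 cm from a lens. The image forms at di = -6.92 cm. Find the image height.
hi = (-di/do) × ho = 6.92 cm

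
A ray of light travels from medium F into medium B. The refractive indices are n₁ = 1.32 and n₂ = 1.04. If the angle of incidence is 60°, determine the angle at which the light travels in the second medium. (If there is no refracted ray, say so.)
sin θ₂ = (n₁/n₂)·sin θ₁ = 1.099 > 1, so there is no refracted ray — the light undergoes total internal reflection.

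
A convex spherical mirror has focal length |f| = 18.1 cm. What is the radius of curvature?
R = 2|f| = 36.2 cm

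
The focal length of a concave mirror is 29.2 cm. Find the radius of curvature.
R = 2|f| = 58.4 cm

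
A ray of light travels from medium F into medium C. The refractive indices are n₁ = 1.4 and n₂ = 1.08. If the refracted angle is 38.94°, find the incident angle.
sin θ₁ = (n₂/n₁)·sin θ₂ → θ₁ = 29°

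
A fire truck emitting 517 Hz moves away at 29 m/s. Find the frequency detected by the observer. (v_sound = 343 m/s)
f_obs = f·v/(v + v_s) = 476.7 Hz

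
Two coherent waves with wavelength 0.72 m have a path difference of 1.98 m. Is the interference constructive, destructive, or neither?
neither (partial) — path difference = 2.75λ, neither a whole number of wavelengths nor an odd multiple of λ/2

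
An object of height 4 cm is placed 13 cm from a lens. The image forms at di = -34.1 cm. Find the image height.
hi = (-di/do) × ho = 10.49 cm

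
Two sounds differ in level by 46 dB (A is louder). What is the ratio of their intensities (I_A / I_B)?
I_A/I_B = 10^(Δβ/10) = 39810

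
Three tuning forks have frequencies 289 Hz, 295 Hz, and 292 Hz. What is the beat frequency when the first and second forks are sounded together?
6 Hz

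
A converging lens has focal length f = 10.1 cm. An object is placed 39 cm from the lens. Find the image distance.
1/di = 1/f − 1/do → di = 13.63 cm (real image)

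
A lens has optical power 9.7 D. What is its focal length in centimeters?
f = 1/P = 10.31 cm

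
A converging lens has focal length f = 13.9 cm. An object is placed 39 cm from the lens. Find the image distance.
1/di = 1/f − 1/do → di = 21.6 cm (real image)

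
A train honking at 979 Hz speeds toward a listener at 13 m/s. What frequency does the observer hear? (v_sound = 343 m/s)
f_obs = f·v/(v − v_s) = 1018 Hz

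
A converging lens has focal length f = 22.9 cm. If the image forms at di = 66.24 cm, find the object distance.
1/do = 1/f − 1/di → do = 35 cm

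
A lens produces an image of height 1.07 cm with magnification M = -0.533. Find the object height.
ho = |hi|/|M| = 2.008 cm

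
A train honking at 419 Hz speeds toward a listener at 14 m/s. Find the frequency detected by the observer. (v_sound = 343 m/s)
f_obs = f·v/(v − v_s) = 436.8 Hz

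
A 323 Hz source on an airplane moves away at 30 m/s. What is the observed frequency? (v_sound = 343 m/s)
f_obs = f·v/(v + v_s) = 297 Hz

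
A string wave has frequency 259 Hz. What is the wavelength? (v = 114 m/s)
λ = v/f = 0.4402 m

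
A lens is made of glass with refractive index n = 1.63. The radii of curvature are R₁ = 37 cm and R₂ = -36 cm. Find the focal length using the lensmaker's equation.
1/f = (n − 1)(1/R₁ − 1/R₂) → f = 28.96 cm (converging lens)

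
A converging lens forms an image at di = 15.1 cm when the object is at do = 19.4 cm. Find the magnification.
M = −di/do = -0.7784 (inverted image)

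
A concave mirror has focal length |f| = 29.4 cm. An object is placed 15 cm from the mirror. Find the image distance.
f = +29.4 cm (concave); 1/di = 1/f − 1/do → di = -30.63 cm (virtual image, behind mirror)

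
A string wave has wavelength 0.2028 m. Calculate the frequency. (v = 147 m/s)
f = v/λ = 724.9 Hz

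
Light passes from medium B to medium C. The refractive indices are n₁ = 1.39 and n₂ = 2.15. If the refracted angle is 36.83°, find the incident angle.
sin θ₁ = (n₂/n₁)·sin θ₂ → θ₁ = 68°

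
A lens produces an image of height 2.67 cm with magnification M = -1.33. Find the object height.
ho = |hi|/|M| = 2.008 cm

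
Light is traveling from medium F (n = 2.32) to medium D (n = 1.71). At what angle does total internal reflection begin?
θc = arcsin(n₂/n₁) = 47.48°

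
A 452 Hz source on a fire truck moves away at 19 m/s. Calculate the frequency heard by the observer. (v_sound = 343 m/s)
f_obs = f·v/(v + v_s) = 428.3 Hz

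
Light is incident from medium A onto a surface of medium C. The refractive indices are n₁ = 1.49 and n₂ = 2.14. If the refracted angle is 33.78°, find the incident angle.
sin θ₁ = (n₂/n₁)·sin θ₂ → θ₁ = 52.99°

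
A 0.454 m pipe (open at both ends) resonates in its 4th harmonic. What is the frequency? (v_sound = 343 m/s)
fₙ = nv/(2L) = 1511 Hz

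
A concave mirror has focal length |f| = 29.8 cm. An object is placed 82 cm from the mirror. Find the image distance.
f = +29.8 cm (concave); 1/di = 1/f − 1/do → di = 46.81 cm (real image, in front of mirror)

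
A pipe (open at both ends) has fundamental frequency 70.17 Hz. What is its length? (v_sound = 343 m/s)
L = v/(2f₁) = 2.444 m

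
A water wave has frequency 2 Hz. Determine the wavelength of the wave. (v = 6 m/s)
λ = v/f = 3 m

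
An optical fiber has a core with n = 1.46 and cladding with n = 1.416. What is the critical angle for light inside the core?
θc = arcsin(n_cladding/n_core) = 75.9°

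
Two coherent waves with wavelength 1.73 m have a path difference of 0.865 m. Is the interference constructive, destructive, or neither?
destructive — path difference = 0.5λ, an odd multiple of λ/2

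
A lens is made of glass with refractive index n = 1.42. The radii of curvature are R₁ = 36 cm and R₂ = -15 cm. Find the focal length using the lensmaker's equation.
1/f = (n − 1)(1/R₁ − 1/R₂) → f = 25.21 cm (converging lens)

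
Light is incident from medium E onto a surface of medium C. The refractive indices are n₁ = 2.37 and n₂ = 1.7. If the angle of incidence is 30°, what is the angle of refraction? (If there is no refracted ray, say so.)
sin θ₂ = (n₁/n₂)·sin θ₁ = 0.6971 → θ₂ = 44.19°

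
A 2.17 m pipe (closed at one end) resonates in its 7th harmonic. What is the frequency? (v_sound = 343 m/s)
fₙ = nv/(4L) = 276.6 Hz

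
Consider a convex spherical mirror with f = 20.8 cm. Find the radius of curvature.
R = 2|f| = 41.6 cm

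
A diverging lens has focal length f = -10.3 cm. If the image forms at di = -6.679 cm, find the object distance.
1/do = 1/f − 1/di → do = 19 cm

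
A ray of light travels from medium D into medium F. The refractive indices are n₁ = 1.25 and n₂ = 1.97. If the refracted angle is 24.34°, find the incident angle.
sin θ₁ = (n₂/n₁)·sin θ₂ → θ₁ = 40.51°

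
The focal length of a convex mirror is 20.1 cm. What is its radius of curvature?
R = 2|f| = 40.2 cm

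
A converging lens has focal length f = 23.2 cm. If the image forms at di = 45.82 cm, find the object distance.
1/do = 1/f − 1/di → do = 46.99 cm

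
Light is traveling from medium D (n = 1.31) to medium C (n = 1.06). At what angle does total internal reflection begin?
θc = arcsin(n₂/n₁) = 54.01°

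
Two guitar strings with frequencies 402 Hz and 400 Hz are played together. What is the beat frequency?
2 Hz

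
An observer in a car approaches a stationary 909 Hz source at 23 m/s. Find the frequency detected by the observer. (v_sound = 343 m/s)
f_obs = f·(v + v_o)/v = 970 Hz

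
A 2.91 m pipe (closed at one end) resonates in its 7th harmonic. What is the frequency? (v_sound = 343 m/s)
fₙ = nv/(4L) = 206.3 Hz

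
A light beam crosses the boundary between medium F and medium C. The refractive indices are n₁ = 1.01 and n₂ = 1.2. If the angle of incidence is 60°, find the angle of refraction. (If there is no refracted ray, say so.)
sin θ₂ = (n₁/n₂)·sin θ₁ = 0.7289 → θ₂ = 46.79°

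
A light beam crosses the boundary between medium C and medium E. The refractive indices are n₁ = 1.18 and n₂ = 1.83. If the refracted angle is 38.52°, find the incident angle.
sin θ₁ = (n₂/n₁)·sin θ₂ → θ₁ = 74.98°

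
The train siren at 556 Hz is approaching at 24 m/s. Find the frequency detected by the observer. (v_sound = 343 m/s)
f_obs = f·v/(v − v_s) = 597.8 Hz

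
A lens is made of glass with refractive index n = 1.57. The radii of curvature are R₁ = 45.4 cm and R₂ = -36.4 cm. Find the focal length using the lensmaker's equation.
1/f = (n − 1)(1/R₁ − 1/R₂) → f = 35.44 cm (converging lens)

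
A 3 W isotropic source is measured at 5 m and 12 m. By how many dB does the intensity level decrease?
Δβ = 20·log₁₀(r₂/r₁) = 7.604 dB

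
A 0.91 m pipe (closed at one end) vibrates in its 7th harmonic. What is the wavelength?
λₙ = 4L/n = 0.52 m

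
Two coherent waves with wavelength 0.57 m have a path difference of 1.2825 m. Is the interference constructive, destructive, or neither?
neither (partial) — path difference = 2.25λ, neither a whole number of wavelengths nor an odd multiple of λ/2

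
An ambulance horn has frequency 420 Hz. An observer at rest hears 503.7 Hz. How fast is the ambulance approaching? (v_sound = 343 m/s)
v_s = v·(1 − f/f_obs) = 57 m/s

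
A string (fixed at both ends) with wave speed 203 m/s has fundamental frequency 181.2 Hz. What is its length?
L = v/(2f₁) = 0.5602 m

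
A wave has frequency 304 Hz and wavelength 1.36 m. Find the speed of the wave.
v = fλ = 413.4 m/s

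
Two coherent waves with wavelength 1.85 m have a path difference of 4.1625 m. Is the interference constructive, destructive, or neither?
neither (partial) — path difference = 2.25λ, neither a whole number of wavelengths nor an odd multiple of λ/2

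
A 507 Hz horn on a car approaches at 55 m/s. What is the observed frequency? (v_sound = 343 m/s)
f_obs = f·v/(v − v_s) = 603.8 Hz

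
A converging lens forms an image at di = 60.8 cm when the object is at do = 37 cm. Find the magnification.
M = −di/do = -1.643 (inverted image)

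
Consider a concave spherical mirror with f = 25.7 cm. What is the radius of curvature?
R = 2|f| = 51.4 cm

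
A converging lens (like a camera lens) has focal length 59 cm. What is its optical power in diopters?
P = 1/f = 1.695 D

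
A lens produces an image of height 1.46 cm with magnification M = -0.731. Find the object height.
ho = |hi|/|M| = 1.997 cm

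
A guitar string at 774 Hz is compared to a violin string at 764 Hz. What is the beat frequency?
10 Hz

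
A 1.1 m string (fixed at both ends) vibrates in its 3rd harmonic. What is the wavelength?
λₙ = 2L/n = 0.7333 m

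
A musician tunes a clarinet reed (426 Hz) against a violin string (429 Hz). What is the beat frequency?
3 Hz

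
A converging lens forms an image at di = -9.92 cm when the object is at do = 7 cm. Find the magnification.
M = −di/do = 1.417 (upright image)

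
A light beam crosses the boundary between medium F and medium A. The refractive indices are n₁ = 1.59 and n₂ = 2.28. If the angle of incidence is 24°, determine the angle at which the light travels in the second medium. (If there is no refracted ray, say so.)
sin θ₂ = (n₁/n₂)·sin θ₁ = 0.2836 → θ₂ = 16.48°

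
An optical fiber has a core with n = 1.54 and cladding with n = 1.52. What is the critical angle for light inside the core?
θc = arcsin(n_cladding/n_core) = 80.76°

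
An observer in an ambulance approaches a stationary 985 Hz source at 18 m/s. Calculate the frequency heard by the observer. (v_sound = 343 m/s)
f_obs = f·(v + v_o)/v = 1037 Hz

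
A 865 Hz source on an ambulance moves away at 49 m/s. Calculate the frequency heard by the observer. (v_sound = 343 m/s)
f_obs = f·v/(v + v_s) = 756.9 Hz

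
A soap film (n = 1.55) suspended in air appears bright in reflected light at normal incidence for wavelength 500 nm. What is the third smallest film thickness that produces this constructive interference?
2nt = (m − ½)λ with m = 3 → t = (m − ½)λ/(2n) = 403.2 nm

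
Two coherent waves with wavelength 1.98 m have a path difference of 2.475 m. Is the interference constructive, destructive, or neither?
neither (partial) — path difference = 1.25λ, neither a whole number of wavelengths nor an odd multiple of λ/2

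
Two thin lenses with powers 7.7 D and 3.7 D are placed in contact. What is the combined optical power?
P_total = P₁ + P₂ = 11.4 D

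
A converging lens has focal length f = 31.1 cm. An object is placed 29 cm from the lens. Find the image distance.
1/di = 1/f − 1/do → di = -429.5 cm (virtual image)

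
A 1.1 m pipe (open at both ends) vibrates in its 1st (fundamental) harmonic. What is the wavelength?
λₙ = 2L/n = 2.2 m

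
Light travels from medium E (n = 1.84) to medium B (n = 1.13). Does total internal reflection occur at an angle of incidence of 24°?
θc = arcsin(n₂/n₁) = 37.89°; 24° < θc, so no — the ray refracts.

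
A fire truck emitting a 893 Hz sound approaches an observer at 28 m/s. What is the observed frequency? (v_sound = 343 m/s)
f_obs = f·v/(v − v_s) = 972.4 Hz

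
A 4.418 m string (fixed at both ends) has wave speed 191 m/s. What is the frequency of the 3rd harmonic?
fₙ = nv/(2L) = 64.85 Hz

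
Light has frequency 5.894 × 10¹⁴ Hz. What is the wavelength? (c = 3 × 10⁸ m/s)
λ = c/f = 509 nm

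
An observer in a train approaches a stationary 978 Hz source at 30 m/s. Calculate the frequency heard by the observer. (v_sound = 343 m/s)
f_obs = f·(v + v_o)/v = 1064 Hz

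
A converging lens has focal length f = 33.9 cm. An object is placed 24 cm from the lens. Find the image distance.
1/di = 1/f − 1/do → di = -82.18 cm (virtual image)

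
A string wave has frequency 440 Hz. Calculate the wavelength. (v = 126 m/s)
λ = v/f = 0.2864 m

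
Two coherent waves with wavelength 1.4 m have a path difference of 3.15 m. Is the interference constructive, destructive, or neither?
neither (partial) — path difference = 2.25λ, neither a whole number of wavelengths nor an odd multiple of λ/2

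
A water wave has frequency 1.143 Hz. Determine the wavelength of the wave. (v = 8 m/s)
λ = v/f = 6.999 m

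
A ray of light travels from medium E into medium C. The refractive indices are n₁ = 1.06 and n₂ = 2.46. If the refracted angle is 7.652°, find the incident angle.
sin θ₁ = (n₂/n₁)·sin θ₂ → θ₁ = 18°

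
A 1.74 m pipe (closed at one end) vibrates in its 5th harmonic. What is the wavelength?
λₙ = 4L/n = 1.392 m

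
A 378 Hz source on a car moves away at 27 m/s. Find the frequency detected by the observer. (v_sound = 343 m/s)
f_obs = f·v/(v + v_s) = 350.4 Hz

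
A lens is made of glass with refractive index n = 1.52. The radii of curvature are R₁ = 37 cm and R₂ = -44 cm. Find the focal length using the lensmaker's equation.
1/f = (n − 1)(1/R₁ − 1/R₂) → f = 38.65 cm (converging lens)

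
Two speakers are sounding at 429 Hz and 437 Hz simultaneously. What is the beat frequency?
8 Hz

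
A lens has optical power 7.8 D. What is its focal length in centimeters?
f = 1/P = 12.82 cm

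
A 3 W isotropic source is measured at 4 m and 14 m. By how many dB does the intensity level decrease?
Δβ = 20·log₁₀(r₂/r₁) = 10.88 dB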